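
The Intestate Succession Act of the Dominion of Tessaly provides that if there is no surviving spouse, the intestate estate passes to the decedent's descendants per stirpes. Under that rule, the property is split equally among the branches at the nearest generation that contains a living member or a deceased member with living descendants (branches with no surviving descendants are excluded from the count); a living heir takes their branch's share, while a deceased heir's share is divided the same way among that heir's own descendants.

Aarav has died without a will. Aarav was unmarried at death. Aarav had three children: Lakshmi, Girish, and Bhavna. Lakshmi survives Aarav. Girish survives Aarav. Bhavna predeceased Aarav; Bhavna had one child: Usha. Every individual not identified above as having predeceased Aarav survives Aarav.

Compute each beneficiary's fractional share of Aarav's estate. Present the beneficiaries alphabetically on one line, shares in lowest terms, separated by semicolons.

Girish 1/3; Lakshmi 1/3; Usha 1/3

There is no surviving spouse, so the entire estate passes to Aarav's descendants per stirpes.
The estate is divided into 3 equal shares of 1/3 among Lakshmi, Girish, Bhavna.
Lakshmi is living and takes 1/3.
Girish is living and takes 1/3.
Bhavna predeceased; the 1/3 allotted to Bhavna's branch passes to Bhavna's issue by representation.
Usha is the sole taker at this level and receives the full 1/3.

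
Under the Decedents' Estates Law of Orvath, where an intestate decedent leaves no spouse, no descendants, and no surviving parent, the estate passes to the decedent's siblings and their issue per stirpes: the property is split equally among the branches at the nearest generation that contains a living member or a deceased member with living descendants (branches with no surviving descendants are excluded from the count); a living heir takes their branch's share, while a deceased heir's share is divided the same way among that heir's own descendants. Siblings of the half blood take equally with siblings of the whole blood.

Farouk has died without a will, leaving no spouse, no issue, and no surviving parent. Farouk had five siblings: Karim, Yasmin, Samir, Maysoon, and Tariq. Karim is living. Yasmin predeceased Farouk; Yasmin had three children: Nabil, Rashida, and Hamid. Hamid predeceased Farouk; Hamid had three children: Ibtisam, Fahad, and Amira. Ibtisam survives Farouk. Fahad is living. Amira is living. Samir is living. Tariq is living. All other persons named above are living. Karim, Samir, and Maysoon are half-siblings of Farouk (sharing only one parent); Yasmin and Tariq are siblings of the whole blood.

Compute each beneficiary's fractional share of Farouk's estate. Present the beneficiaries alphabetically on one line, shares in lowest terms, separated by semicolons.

Amira 1/45; Fahad 1/45; Ibtisam 1/45; Karim 1/5; Maysoon 1/5; Nabil 1/15; Rashida 1/15; Samir 1/5; Tariq 1/5

No spouse, descendants, or parent survives, so the estate passes to Farouk's siblings per stirpes.
Half-blood and whole-blood siblings take equally under the stated rule.
The estate is divided into 5 equal shares of 1/5 among Karim, Yasmin, Samir, Maysoon, Tariq.
Karim is living and takes 1/5.
Yasmin predeceased; the 1/5 allotted to Yasmin's branch passes to Yasmin's issue by representation.
The 1/5 is divided into 3 equal shares of 1/15 among Nabil, Rashida, Hamid.
Nabil is living and takes 1/15.
Rashida is living and takes 1/15.
Hamid predeceased; the 1/15 allotted to Hamid's branch passes to Hamid's issue by representation.
The 1/15 is divided into 3 equal shares of 1/45 among Ibtisam, Fahad, Amira.
Ibtisam is living and takes 1/45.
Fahad is living and takes 1/45.
Amira is living and takes 1/45.
Samir is living and takes 1/5.
Maysoon is living and takes 1/5.
Tariq is living and takes 1/5.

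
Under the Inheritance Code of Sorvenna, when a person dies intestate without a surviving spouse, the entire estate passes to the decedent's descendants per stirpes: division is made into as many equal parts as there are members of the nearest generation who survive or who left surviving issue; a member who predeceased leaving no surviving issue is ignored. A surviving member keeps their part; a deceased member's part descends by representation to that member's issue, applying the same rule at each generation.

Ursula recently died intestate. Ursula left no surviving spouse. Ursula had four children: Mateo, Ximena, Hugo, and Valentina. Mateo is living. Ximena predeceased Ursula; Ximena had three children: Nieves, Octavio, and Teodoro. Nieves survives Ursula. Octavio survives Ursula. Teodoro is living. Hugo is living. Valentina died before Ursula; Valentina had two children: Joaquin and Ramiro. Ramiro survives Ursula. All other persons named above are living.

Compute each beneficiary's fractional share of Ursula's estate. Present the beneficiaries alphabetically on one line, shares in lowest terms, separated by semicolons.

Hugo 1/4; Joaquin 1/8; Mateo 1/4; Nieves 1/12; Octavio 1/12; Ramiro 1/8; Teodoro 1/12

There is no surviving spouse, so the entire estate passes to Ursula's descendants per stirpes.
The estate is divided into 4 equal shares of 1/4 among Mateo, Ximena, Hugo, Valentina.
Mateo is living and takes 1/4.
Ximena predeceased; the 1/4 allotted to Ximena's branch passes to Ximena's issue by representation.
The 1/4 is divided into 3 equal shares of 1/12 among Nieves, Octavio, Teodoro.
Nieves is living and takes 1/12.
Octavio is living and takes 1/12.
Teodoro is living and takes 1/12.
Hugo is living and takes 1/4.
Valentina predeceased; the 1/4 allotted to Valentina's branch passes to Valentina's issue by representation.
The 1/4 is divided into 2 equal shares of 1/8 among Joaquin, Ramiro.
Joaquin is living and takes 1/8.
Ramiro is living and takes 1/8.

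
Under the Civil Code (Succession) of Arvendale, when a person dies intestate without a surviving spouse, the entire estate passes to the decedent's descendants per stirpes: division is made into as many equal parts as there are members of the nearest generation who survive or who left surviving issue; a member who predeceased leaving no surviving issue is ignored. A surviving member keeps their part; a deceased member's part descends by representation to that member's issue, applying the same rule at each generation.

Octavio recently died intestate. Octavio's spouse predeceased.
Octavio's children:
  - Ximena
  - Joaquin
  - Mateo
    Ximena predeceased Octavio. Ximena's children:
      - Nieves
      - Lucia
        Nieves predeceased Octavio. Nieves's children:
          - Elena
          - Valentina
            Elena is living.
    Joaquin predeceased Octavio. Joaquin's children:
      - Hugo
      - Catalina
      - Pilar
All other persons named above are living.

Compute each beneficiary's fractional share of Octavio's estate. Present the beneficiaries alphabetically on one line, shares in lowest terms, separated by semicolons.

Catalina 1/9; Elena 1/12; Hugo 1/9; Lucia 1/6; Mateo 1/3; Pilar 1/9; Valentina 1/12

There is no surviving spouse, so the entire estate passes to Octavio's descendants per stirpes.
The estate is divided into 3 equal shares of 1/3 among Ximena, Joaquin, Mateo.
Ximena predeceased; the 1/3 allotted to Ximena's branch passes to Ximena's issue by representation.
The 1/3 is divided into 2 equal shares of 1/6 among Nieves, Lucia.
Nieves predeceased; the 1/6 allotted to Nieves's branch passes to Nieves's issue by representation.
The 1/6 is divided into 2 equal shares of 1/12 among Elena, Valentina.
Elena is living and takes 1/12.
Valentina is living and takes 1/12.
Lucia is living and takes 1/6.
Joaquin predeceased; the 1/3 allotted to Joaquin's branch passes to Joaquin's issue by representation.
The 1/3 is divided into 3 equal shares of 1/9 among Hugo, Catalina, Pilar.
Hugo is living and takes 1/9.
Catalina is living and takes 1/9.
Pilar is living and takes 1/9.
Mateo is living and takes 1/3.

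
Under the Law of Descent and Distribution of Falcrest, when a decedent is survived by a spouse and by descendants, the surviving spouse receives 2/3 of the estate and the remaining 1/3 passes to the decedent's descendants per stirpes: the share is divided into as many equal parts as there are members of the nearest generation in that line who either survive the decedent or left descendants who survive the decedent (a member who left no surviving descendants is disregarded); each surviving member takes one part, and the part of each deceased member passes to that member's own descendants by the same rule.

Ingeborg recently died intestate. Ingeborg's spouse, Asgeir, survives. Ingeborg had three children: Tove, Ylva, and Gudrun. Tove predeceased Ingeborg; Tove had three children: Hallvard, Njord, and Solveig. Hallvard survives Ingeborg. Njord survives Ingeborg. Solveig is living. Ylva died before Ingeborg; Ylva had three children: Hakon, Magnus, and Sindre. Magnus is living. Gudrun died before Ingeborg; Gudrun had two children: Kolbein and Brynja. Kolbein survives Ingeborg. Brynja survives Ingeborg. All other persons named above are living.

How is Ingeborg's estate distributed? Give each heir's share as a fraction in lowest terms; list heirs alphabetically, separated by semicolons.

Asgeir, as surviving spouse, takes 2/3.
The remaining 1/3 passes to Ingeborg's descendants per stirpes.
The 1/3 is divided into 3 equal shares of 1/9 among Tove, Ylva, Gudrun.
Tove predeceased; the 1/9 allotted to Tove's branch passes to Tove's issue by representation.
The 1/9 is divided into 3 equal shares of 1/27 among Hallvard, Njord, Solveig.
Hallvard is living and takes 1/27.
Njord is living and takes 1/27.
Solveig is living and takes 1/27.
Ylva predeceased; the 1/9 allotted to Ylva's branch passes to Ylva's issue by representation.
The 1/9 is divided into 3 equal shares of 1/27 among Hakon, Magnus, Sindre.
Hakon is living and takes 1/27.
Magnus is living and takes 1/27.
Sindre is living and takes 1/27.
Gudrun predeceased; the 1/9 allotted to Gudrun's branch passes to Gudrun's issue by representation.
The 1/9 is divided into 2 equal shares of 1/18 among Kolbein, Brynja.
Kolbein is living and takes 1/18.
Brynja is living and takes 1/18.

Asgeir 2/3; Brynja 1/18; Hakon 1/27; Hallvard 1/27; Kolbein 1/18; Magnus 1/27; Njord 1/27; Sindre 1/27; Solveig 1/27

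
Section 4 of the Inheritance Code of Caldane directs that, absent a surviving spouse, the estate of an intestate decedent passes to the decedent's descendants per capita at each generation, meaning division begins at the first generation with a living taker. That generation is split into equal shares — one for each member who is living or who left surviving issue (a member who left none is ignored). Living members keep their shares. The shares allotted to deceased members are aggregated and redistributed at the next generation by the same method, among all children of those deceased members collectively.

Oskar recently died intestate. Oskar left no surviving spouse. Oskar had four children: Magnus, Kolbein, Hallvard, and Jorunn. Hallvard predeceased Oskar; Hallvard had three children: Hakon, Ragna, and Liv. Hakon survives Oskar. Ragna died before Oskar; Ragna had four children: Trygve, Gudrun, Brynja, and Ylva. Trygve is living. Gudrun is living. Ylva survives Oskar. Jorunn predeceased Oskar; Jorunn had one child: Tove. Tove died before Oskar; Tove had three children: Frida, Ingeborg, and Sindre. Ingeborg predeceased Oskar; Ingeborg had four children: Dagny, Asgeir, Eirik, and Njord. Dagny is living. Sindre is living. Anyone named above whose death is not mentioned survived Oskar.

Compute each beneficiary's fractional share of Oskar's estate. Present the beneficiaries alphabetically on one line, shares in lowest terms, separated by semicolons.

Asgeir 1/112; Brynja 1/28; Dagny 1/112; Eirik 1/112; Frida 1/28; Gudrun 1/28; Hakon 1/8; Kolbein 1/4; Liv 1/8; Magnus 1/4; Njord 1/112; Sindre 1/28; Trygve 1/28; Ylva 1/28

There is no surviving spouse, so the entire estate passes to Oskar's descendants per capita at each generation.
At generation 1 (Magnus, Kolbein, Hallvard, Jorunn) there are 4 shares of (1)/4 = 1/4 each.
Living: Magnus and Kolbein — each takes 1/4.
Deceased: Hallvard and Jorunn. Their combined 1/2 is pooled and carried to generation 2.
At generation 2 (Hakon, Ragna, Liv, Tove) there are 4 shares of (1/2)/4 = 1/8 each.
Living: Hakon and Liv — each takes 1/8.
Deceased: Ragna and Tove. Their combined 1/4 is pooled and carried to generation 3.
At generation 3 (Trygve, Gudrun, Brynja, Ylva, Frida, Ingeborg, Sindre) there are 7 shares of (1/4)/7 = 1/28 each.
Living: Trygve, Gudrun, Brynja, Ylva, Frida, and Sindre — each takes 1/28.
Deceased: Ingeborg. That 1/28 share is carried to generation 4.
At generation 4 (Dagny, Asgeir, Eirik, Njord) there are 4 shares of (1/28)/4 = 1/112 each.
Living: Dagny, Asgeir, Eirik, and Njord — each takes 1/112.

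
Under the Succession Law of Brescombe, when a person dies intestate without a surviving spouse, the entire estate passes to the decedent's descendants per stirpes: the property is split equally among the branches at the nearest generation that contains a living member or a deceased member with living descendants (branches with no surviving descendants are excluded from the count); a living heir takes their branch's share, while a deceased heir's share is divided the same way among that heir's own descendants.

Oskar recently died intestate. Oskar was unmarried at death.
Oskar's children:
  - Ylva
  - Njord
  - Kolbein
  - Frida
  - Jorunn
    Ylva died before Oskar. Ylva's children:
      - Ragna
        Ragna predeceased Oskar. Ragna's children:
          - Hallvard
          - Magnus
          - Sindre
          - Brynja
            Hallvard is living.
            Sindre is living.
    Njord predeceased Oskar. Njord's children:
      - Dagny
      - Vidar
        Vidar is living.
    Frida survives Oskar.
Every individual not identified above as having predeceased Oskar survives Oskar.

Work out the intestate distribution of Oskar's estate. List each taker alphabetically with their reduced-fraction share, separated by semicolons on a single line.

Brynja 1/20; Dagny 1/10; Frida 1/5; Hallvard 1/20; Jorunn 1/5; Kolbein 1/5; Magnus 1/20; Sindre 1/20; Vidar 1/10

There is no surviving spouse, so the entire estate passes to Oskar's descendants per stirpes.
The estate is divided into 5 equal shares of 1/5 among Ylva, Njord, Kolbein, Frida, Jorunn.
Ylva predeceased; the 1/5 allotted to Ylva's branch passes to Ylva's issue by representation.
Ragna's line is the sole branch at this level, so the full 1/5 passes to Ragna's issue by representation.
The 1/5 is divided into 4 equal shares of 1/20 among Hallvard, Magnus, Sindre, Brynja.
Hallvard is living and takes 1/20.
Magnus is living and takes 1/20.
Sindre is living and takes 1/20.
Brynja is living and takes 1/20.
Njord predeceased; the 1/5 allotted to Njord's branch passes to Njord's issue by representation.
The 1/5 is divided into 2 equal shares of 1/10 among Dagny, Vidar.
Dagny is living and takes 1/10.
Vidar is living and takes 1/10.
Kolbein is living and takes 1/5.
Frida is living and takes 1/5.
Jorunn is living and takes 1/5.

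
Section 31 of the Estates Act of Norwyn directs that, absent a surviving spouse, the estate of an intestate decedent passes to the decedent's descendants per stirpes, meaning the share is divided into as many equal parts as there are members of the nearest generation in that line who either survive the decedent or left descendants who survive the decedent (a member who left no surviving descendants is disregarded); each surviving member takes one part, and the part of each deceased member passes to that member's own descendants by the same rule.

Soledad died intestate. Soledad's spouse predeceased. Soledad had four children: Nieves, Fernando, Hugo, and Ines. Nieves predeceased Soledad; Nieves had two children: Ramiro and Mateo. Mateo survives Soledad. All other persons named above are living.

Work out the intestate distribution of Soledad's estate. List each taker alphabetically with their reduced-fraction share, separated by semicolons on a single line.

There is no surviving spouse, so the entire estate passes to Soledad's descendants per stirpes.
The estate is divided into 4 equal shares of 1/4 among Nieves, Fernando, Hugo, Ines.
Nieves predeceased; the 1/4 allotted to Nieves's branch passes to Nieves's issue by representation.
The 1/4 is divided into 2 equal shares of 1/8 among Ramiro, Mateo.
Ramiro is living and takes 1/8.
Mateo is living and takes 1/8.
Fernando is living and takes 1/4.
Hugo is living and takes 1/4.
Ines is living and takes 1/4.

Fernando 1/4; Hugo 1/4; Ines 1/4; Mateo 1/8; Ramiro 1/8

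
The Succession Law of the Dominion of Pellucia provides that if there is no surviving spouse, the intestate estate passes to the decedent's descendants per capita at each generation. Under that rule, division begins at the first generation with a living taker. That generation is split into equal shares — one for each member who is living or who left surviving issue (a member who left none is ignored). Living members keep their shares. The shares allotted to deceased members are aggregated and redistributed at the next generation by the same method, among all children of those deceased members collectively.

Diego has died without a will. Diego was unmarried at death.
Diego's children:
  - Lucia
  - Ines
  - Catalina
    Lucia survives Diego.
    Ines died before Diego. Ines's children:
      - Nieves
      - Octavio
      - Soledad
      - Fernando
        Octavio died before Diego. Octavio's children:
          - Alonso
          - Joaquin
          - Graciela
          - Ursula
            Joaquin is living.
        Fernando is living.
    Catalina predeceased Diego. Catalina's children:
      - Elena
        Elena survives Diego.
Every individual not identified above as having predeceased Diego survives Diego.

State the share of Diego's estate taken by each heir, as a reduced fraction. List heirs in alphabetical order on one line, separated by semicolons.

Alonso 1/30; Elena 2/15; Fernando 2/15; Graciela 1/30; Joaquin 1/30; Lucia 1/3; Nieves 2/15; Soledad 2/15; Ursula 1/30

There is no surviving spouse, so the entire estate passes to Diego's descendants per capita at each generation.
At generation 1 (Lucia, Ines, Catalina) there are 3 shares of (1)/3 = 1/3 each.
Living: Lucia — each takes 1/3.
Deceased: Ines and Catalina. Their combined 2/3 is pooled and carried to generation 2.
At generation 2 (Nieves, Octavio, Soledad, Fernando, Elena) there are 5 shares of (2/3)/5 = 2/15 each.
Living: Nieves, Soledad, Fernando, and Elena — each takes 2/15.
Deceased: Octavio. That 2/15 share is carried to generation 3.
At generation 3 (Alonso, Joaquin, Graciela, Ursula) there are 4 shares of (2/15)/4 = 1/30 each.
Living: Alonso, Joaquin, Graciela, and Ursula — each takes 1/30.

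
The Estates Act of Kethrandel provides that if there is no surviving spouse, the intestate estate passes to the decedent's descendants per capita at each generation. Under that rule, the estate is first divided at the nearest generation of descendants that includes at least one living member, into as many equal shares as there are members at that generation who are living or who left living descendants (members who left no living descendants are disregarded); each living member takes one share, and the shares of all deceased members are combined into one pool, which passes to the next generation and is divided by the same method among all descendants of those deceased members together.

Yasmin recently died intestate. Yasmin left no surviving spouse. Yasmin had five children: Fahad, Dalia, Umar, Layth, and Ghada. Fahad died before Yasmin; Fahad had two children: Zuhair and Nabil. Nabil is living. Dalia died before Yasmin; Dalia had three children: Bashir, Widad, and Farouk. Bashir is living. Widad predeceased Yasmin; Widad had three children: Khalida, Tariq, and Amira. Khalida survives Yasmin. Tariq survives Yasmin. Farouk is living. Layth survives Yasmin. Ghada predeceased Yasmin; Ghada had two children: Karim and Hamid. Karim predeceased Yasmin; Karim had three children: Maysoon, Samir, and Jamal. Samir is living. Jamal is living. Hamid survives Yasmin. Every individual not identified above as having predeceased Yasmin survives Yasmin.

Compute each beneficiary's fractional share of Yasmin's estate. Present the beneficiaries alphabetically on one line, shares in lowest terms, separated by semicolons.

Amira 1/35; Bashir 3/35; Farouk 3/35; Hamid 3/35; Jamal 1/35; Khalida 1/35; Layth 1/5; Maysoon 1/35; Nabil 3/35; Samir 1/35; Tariq 1/35; Umar 1/5; Zuhair 3/35

There is no surviving spouse, so the entire estate passes to Yasmin's descendants per capita at each generation.
At generation 1 (Fahad, Dalia, Umar, Layth, Ghada) there are 5 shares of (1)/5 = 1/5 each.
Living: Umar and Layth — each takes 1/5.
Deceased: Fahad, Dalia, and Ghada. Their combined 3/5 is pooled and carried to generation 2.
At generation 2 (Zuhair, Nabil, Bashir, Widad, Farouk, Karim, Hamid) there are 7 shares of (3/5)/7 = 3/35 each.
Living: Zuhair, Nabil, Bashir, Farouk, and Hamid — each takes 3/35.
Deceased: Widad and Karim. Their combined 6/35 is pooled and carried to generation 3.
At generation 3 (Khalida, Tariq, Amira, Maysoon, Samir, Jamal) there are 6 shares of (6/35)/6 = 1/35 each.
Living: Khalida, Tariq, Amira, Maysoon, Samir, and Jamal — each takes 1/35.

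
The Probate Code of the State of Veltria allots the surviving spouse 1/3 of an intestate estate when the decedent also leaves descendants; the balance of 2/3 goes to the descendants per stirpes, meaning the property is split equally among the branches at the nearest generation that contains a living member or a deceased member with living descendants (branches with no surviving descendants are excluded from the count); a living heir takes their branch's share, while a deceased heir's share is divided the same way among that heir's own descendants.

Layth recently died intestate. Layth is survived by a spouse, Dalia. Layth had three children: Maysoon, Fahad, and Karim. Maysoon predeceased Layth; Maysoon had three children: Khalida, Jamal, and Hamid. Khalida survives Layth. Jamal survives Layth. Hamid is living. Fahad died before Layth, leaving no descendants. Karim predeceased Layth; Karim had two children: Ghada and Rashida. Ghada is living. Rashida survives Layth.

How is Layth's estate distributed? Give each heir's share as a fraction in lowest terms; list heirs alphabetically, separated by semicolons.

Dalia, as surviving spouse, takes 1/3.
The remaining 2/3 passes to Layth's descendants per stirpes.
Fahad left no surviving issue, so that branch lapses and is disregarded.
The 2/3 is divided into 2 equal shares of 1/3 among Maysoon, Karim.
Maysoon predeceased; the 1/3 allotted to Maysoon's branch passes to Maysoon's issue by representation.
The 1/3 is divided into 3 equal shares of 1/9 among Khalida, Jamal, Hamid.
Khalida is living and takes 1/9.
Jamal is living and takes 1/9.
Hamid is living and takes 1/9.
Karim predeceased; the 1/3 allotted to Karim's branch passes to Karim's issue by representation.
The 1/3 is divided into 2 equal shares of 1/6 among Ghada, Rashida.
Ghada is living and takes 1/6.
Rashida is living and takes 1/6.

Dalia 1/3; Ghada 1/6; Hamid 1/9; Jamal 1/9; Khalida 1/9; Rashida 1/6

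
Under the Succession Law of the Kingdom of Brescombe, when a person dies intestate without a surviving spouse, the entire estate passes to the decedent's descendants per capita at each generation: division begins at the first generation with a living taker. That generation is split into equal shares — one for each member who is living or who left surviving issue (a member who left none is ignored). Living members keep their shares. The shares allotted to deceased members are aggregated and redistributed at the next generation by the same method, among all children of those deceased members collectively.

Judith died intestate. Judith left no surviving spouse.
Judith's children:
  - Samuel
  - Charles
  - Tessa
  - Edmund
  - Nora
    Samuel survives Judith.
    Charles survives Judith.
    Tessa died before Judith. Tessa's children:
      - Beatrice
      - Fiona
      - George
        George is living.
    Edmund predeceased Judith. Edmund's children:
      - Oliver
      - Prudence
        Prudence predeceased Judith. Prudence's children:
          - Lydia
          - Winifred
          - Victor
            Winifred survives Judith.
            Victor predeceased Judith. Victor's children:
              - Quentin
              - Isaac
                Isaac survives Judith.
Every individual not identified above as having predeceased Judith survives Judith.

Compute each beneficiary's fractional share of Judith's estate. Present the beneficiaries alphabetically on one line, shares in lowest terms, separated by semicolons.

Beatrice 2/25; Charles 1/5; Fiona 2/25; George 2/25; Isaac 1/75; Lydia 2/75; Nora 1/5; Oliver 2/25; Quentin 1/75; Samuel 1/5; Winifred 2/75

There is no surviving spouse, so the entire estate passes to Judith's descendants per capita at each generation.
At generation 1 (Samuel, Charles, Tessa, Edmund, Nora) there are 5 shares of (1)/5 = 1/5 each.
Living: Samuel, Charles, and Nora — each takes 1/5.
Deceased: Tessa and Edmund. Their combined 2/5 is pooled and carried to generation 2.
At generation 2 (Beatrice, Fiona, George, Oliver, Prudence) there are 5 shares of (2/5)/5 = 2/25 each.
Living: Beatrice, Fiona, George, and Oliver — each takes 2/25.
Deceased: Prudence. That 2/25 share is carried to generation 3.
At generation 3 (Lydia, Winifred, Victor) there are 3 shares of (2/25)/3 = 2/75 each.
Living: Lydia and Winifred — each takes 2/75.
Deceased: Victor. That 2/75 share is carried to generation 4.
At generation 4 (Quentin, Isaac) there are 2 shares of (2/75)/2 = 1/75 each.
Living: Quentin and Isaac — each takes 1/75.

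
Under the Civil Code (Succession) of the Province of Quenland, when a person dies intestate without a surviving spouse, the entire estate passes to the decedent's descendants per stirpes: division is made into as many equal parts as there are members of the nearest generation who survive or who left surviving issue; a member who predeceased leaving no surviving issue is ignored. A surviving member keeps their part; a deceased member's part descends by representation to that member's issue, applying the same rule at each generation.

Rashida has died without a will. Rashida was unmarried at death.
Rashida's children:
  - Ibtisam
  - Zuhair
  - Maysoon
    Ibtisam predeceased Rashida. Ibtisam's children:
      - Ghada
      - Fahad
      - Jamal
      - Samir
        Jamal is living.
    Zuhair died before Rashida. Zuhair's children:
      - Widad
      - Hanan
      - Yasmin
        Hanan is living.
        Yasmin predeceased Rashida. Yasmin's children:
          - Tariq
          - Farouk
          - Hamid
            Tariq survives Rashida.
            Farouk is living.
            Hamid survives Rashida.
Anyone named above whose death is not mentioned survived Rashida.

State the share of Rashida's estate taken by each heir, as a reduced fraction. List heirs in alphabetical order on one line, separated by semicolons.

Fahad 1/12; Farouk 1/27; Ghada 1/12; Hamid 1/27; Hanan 1/9; Jamal 1/12; Maysoon 1/3; Samir 1/12; Tariq 1/27; Widad 1/9

There is no surviving spouse, so the entire estate passes to Rashida's descendants per stirpes.
The estate is divided into 3 equal shares of 1/3 among Ibtisam, Zuhair, Maysoon.
Ibtisam predeceased; the 1/3 allotted to Ibtisam's branch passes to Ibtisam's issue by representation.
The 1/3 is divided into 4 equal shares of 1/12 among Ghada, Fahad, Jamal, Samir.
Ghada is living and takes 1/12.
Fahad is living and takes 1/12.
Jamal is living and takes 1/12.
Samir is living and takes 1/12.
Zuhair predeceased; the 1/3 allotted to Zuhair's branch passes to Zuhair's issue by representation.
The 1/3 is divided into 3 equal shares of 1/9 among Widad, Hanan, Yasmin.
Widad is living and takes 1/9.
Hanan is living and takes 1/9.
Yasmin predeceased; the 1/9 allotted to Yasmin's branch passes to Yasmin's issue by representation.
The 1/9 is divided into 3 equal shares of 1/27 among Tariq, Farouk, Hamid.
Tariq is living and takes 1/27.
Farouk is living and takes 1/27.
Hamid is living and takes 1/27.
Maysoon is living and takes 1/3.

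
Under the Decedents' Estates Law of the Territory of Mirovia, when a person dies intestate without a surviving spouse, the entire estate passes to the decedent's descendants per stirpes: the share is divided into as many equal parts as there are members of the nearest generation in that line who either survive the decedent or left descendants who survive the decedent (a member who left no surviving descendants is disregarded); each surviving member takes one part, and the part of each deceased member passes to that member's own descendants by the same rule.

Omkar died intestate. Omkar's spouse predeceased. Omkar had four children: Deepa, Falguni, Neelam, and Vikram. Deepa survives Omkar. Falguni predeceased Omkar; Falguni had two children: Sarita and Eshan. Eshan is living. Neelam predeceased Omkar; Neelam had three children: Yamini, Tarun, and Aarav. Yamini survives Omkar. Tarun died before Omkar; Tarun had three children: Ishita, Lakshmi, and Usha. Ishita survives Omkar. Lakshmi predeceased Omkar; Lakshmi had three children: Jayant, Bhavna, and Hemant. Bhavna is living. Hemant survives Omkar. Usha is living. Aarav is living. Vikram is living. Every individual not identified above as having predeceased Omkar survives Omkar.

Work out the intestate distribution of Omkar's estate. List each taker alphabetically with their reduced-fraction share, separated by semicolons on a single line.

There is no surviving spouse, so the entire estate passes to Omkar's descendants per stirpes.
The estate is divided into 4 equal shares of 1/4 among Deepa, Falguni, Neelam, Vikram.
Deepa is living and takes 1/4.
Falguni predeceased; the 1/4 allotted to Falguni's branch passes to Falguni's issue by representation.
The 1/4 is divided into 2 equal shares of 1/8 among Sarita, Eshan.
Sarita is living and takes 1/8.
Eshan is living and takes 1/8.
Neelam predeceased; the 1/4 allotted to Neelam's branch passes to Neelam's issue by representation.
The 1/4 is divided into 3 equal shares of 1/12 among Yamini, Tarun, Aarav.
Yamini is living and takes 1/12.
Tarun predeceased; the 1/12 allotted to Tarun's branch passes to Tarun's issue by representation.
The 1/12 is divided into 3 equal shares of 1/36 among Ishita, Lakshmi, Usha.
Ishita is living and takes 1/36.
Lakshmi predeceased; the 1/36 allotted to Lakshmi's branch passes to Lakshmi's issue by representation.
The 1/36 is divided into 3 equal shares of 1/108 among Jayant, Bhavna, Hemant.
Jayant is living and takes 1/108.
Bhavna is living and takes 1/108.
Hemant is living and takes 1/108.
Usha is living and takes 1/36.
Aarav is living and takes 1/12.
Vikram is living and takes 1/4.

Aarav 1/12; Bhavna 1/108; Deepa 1/4; Eshan 1/8; Hemant 1/108; Ishita 1/36; Jayant 1/108; Sarita 1/8; Usha 1/36; Vikram 1/4; Yamini 1/12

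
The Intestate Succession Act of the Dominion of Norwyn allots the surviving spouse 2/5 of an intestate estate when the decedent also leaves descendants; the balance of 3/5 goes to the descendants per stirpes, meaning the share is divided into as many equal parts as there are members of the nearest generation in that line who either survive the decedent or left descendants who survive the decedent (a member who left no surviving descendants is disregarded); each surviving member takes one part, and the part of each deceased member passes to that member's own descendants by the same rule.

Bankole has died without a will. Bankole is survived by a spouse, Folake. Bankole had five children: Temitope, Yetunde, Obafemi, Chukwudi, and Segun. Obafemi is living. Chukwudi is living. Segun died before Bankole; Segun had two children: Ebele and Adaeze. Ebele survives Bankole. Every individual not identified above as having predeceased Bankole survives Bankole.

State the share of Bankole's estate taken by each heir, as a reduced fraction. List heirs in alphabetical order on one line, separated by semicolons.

Adaeze 3/50; Chukwudi 3/25; Ebele 3/50; Folake 2/5; Obafemi 3/25; Temitope 3/25; Yetunde 3/25

Folake, as surviving spouse, takes 2/5.
The remaining 3/5 passes to Bankole's descendants per stirpes.
The 3/5 is divided into 5 equal shares of 3/25 among Temitope, Yetunde, Obafemi, Chukwudi, Segun.
Temitope is living and takes 3/25.
Yetunde is living and takes 3/25.
Obafemi is living and takes 3/25.
Chukwudi is living and takes 3/25.
Segun predeceased; the 3/25 allotted to Segun's branch passes to Segun's issue by representation.
The 3/25 is divided into 2 equal shares of 3/50 among Ebele, Adaeze.
Ebele is living and takes 3/50.
Adaeze is living and takes 3/50.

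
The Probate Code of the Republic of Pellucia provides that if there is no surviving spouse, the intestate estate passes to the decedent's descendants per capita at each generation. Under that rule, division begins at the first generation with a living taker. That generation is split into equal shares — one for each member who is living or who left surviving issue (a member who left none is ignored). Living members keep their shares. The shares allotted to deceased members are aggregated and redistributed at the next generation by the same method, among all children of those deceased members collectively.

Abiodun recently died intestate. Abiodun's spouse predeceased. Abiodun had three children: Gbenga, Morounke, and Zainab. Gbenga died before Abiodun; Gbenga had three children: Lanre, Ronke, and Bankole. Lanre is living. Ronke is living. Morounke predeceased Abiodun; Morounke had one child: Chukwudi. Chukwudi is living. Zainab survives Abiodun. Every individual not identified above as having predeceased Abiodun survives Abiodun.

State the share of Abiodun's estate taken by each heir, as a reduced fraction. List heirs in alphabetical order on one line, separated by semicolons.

Bankole 1/6; Chukwudi 1/6; Lanre 1/6; Ronke 1/6; Zainab 1/3

There is no surviving spouse, so the entire estate passes to Abiodun's descendants per capita at each generation.
At generation 1 (Gbenga, Morounke, Zainab) there are 3 shares of (1)/3 = 1/3 each.
Living: Zainab — each takes 1/3.
Deceased: Gbenga and Morounke. Their combined 2/3 is pooled and carried to generation 2.
At generation 2 (Lanre, Ronke, Bankole, Chukwudi) there are 4 shares of (2/3)/4 = 1/6 each.
Living: Lanre, Ronke, Bankole, and Chukwudi — each takes 1/6.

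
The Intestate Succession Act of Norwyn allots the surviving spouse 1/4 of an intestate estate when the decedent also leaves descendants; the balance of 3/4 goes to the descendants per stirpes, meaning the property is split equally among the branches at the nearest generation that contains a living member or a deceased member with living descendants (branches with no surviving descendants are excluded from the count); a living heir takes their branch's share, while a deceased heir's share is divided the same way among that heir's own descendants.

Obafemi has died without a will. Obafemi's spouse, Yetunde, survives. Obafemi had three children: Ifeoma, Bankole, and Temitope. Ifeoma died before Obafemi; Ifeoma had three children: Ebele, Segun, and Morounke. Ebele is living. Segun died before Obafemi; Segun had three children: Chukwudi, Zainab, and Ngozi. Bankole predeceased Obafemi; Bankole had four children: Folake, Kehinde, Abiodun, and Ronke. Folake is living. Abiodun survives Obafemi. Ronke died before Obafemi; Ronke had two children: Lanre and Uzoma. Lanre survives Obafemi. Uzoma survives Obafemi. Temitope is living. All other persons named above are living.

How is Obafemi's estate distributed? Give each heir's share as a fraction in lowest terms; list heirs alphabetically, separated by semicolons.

Abiodun 1/16; Chukwudi 1/36; Ebele 1/12; Folake 1/16; Kehinde 1/16; Lanre 1/32; Morounke 1/12; Ngozi 1/36; Temitope 1/4; Uzoma 1/32; Yetunde 1/4; Zainab 1/36

Yetunde, as surviving spouse, takes 1/4.
The remaining 3/4 passes to Obafemi's descendants per stirpes.
The 3/4 is divided into 3 equal shares of 1/4 among Ifeoma, Bankole, Temitope.
Ifeoma predeceased; the 1/4 allotted to Ifeoma's branch passes to Ifeoma's issue by representation.
The 1/4 is divided into 3 equal shares of 1/12 among Ebele, Segun, Morounke.
Ebele is living and takes 1/12.
Segun predeceased; the 1/12 allotted to Segun's branch passes to Segun's issue by representation.
The 1/12 is divided into 3 equal shares of 1/36 among Chukwudi, Zainab, Ngozi.
Chukwudi is living and takes 1/36.
Zainab is living and takes 1/36.
Ngozi is living and takes 1/36.
Morounke is living and takes 1/12.
Bankole predeceased; the 1/4 allotted to Bankole's branch passes to Bankole's issue by representation.
The 1/4 is divided into 4 equal shares of 1/16 among Folake, Kehinde, Abiodun, Ronke.
Folake is living and takes 1/16.
Kehinde is living and takes 1/16.
Abiodun is living and takes 1/16.
Ronke predeceased; the 1/16 allotted to Ronke's branch passes to Ronke's issue by representation.
The 1/16 is divided into 2 equal shares of 1/32 among Lanre, Uzoma.
Lanre is living and takes 1/32.
Uzoma is living and takes 1/32.
Temitope is living and takes 1/4.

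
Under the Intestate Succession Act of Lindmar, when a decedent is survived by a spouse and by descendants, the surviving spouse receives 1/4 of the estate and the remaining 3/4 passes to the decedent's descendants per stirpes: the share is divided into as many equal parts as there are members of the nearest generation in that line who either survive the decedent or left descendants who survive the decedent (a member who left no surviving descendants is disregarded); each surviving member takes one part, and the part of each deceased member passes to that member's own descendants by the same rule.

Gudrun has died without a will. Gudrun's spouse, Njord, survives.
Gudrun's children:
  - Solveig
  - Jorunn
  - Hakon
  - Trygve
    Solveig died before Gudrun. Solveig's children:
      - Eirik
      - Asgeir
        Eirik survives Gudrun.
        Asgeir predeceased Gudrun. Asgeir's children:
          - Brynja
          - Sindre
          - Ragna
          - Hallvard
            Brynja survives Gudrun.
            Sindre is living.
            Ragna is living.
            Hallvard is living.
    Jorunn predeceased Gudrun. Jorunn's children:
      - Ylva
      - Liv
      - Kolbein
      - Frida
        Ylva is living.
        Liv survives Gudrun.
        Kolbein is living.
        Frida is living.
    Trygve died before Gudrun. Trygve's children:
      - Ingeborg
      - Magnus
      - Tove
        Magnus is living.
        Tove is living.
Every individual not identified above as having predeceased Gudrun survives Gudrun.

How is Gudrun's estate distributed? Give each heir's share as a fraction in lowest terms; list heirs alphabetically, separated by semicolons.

Brynja 3/128; Eirik 3/32; Frida 3/64; Hakon 3/16; Hallvard 3/128; Ingeborg 1/16; Kolbein 3/64; Liv 3/64; Magnus 1/16; Njord 1/4; Ragna 3/128; Sindre 3/128; Tove 1/16; Ylva 3/64

Njord, as surviving spouse, takes 1/4.
The remaining 3/4 passes to Gudrun's descendants per stirpes.
The 3/4 is divided into 4 equal shares of 3/16 among Solveig, Jorunn, Hakon, Trygve.
Solveig predeceased; the 3/16 allotted to Solveig's branch passes to Solveig's issue by representation.
The 3/16 is divided into 2 equal shares of 3/32 among Eirik, Asgeir.
Eirik is living and takes 3/32.
Asgeir predeceased; the 3/32 allotted to Asgeir's branch passes to Asgeir's issue by representation.
The 3/32 is divided into 4 equal shares of 3/128 among Brynja, Sindre, Ragna, Hallvard.
Brynja is living and takes 3/128.
Sindre is living and takes 3/128.
Ragna is living and takes 3/128.
Hallvard is living and takes 3/128.
Jorunn predeceased; the 3/16 allotted to Jorunn's branch passes to Jorunn's issue by representation.
The 3/16 is divided into 4 equal shares of 3/64 among Ylva, Liv, Kolbein, Frida.
Ylva is living and takes 3/64.
Liv is living and takes 3/64.
Kolbein is living and takes 3/64.
Frida is living and takes 3/64.
Hakon is living and takes 3/16.
Trygve predeceased; the 3/16 allotted to Trygve's branch passes to Trygve's issue by representation.
The 3/16 is divided into 3 equal shares of 1/16 among Ingeborg, Magnus, Tove.
Ingeborg is living and takes 1/16.
Magnus is living and takes 1/16.
Tove is living and takes 1/16.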